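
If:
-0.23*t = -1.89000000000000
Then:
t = 8.22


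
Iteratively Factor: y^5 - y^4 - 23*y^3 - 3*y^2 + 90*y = (y - 5)*(y^4 + 4*y^3 - 3*y^2 - 18*y) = (y - 5)*(y + 3)*(y^3 + y^2 - 6*y) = (y - 5)*(y - 2)*(y + 3)*(y^2 + 3*y) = y*(y - 5)*(y - 2)*(y + 3)*(y + 3)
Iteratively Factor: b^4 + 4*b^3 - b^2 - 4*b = (b + 1)*(b^3 + 3*b^2 - 4*b) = (b - 1)*(b + 1)*(b^2 + 4*b) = b*(b - 1)*(b + 1)*(b + 4)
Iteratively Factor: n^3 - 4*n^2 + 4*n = (n - 2)*(n^2 - 2*n) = n*(n - 2)*(n - 2)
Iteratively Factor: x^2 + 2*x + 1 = (x + 1)*(x + 1)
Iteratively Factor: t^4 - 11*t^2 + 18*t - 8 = (t + 4)*(t^3 - 4*t^2 + 5*t - 2) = (t - 1)*(t + 4)*(t^2 - 3*t + 2) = (t - 2)*(t - 1)*(t + 4)*(t - 1)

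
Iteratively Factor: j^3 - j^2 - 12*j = (j)*(j^2 - j - 12) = j*(j + 3)*(j - 4)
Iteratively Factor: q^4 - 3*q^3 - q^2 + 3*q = (q + 1)*(q^3 - 4*q^2 + 3*q) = (q - 1)*(q + 1)*(q^2 - 3*q) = (q - 3)*(q - 1)*(q + 1)*(q)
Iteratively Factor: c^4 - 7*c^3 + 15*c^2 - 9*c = (c - 3)*(c^3 - 4*c^2 + 3*c) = (c - 3)^2*(c^2 - c) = c*(c - 3)^2*(c - 1)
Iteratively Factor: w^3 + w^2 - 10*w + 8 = (w + 4)*(w^2 - 3*w + 2) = (w - 1)*(w + 4)*(w - 2)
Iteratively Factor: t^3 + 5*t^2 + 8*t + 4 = (t + 2)*(t^2 + 3*t + 2) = (t + 1)*(t + 2)*(t + 2)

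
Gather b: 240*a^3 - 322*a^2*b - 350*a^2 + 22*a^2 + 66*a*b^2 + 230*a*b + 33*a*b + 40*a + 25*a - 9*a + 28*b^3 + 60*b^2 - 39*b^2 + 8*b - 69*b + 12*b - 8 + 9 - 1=240*a^3 - 328*a^2 + 56*a + 28*b^3 + b^2*(66*a + 21) + b*(-322*a^2 + 263*a - 49)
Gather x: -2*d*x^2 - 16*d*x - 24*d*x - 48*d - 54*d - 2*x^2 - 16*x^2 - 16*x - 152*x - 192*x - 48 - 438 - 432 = -102*d + x^2*(-2*d - 18) + x*(-40*d - 360) - 918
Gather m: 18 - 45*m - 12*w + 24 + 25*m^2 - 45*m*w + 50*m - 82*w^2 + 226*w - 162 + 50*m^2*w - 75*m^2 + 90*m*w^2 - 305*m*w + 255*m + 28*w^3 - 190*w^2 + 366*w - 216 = m^2*(50*w - 50) + m*(90*w^2 - 350*w + 260) + 28*w^3 - 272*w^2 + 580*w - 336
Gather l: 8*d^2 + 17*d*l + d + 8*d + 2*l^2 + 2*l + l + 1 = 8*d^2 + 9*d + 2*l^2 + l*(17*d + 3) + 1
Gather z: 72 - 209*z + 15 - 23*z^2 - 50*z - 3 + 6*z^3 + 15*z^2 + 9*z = 6*z^3 - 8*z^2 - 250*z + 84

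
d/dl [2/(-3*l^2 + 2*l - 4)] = 4*(3*l - 1)/(3*l^2 - 2*l + 4)^2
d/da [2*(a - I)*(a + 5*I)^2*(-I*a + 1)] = -8*I*a^3 + 60*a^2 + 96*I*a + 20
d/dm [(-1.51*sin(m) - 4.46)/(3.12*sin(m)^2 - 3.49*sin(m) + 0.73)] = (4.7112*sin(m)^2 + 27.8304*sin(m) - 16.6677)*cos(m)/(9.7344*sin(m)^4 - 21.7776*sin(m)^3 + 16.7353*sin(m)^2 - 5.0954*sin(m) + 0.5329)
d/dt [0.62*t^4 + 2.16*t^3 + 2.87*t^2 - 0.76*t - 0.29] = 2.48*t^3 + 6.48*t^2 + 5.74*t - 0.76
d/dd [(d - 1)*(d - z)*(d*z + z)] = z*(3*d^2 - 2*d*z - 1)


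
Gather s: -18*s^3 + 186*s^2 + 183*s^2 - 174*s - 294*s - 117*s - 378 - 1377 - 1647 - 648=-18*s^3 + 369*s^2 - 585*s - 4050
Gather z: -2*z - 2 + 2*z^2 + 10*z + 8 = 2*z^2 + 8*z + 6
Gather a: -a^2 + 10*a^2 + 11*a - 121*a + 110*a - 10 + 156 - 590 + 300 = 9*a^2 - 144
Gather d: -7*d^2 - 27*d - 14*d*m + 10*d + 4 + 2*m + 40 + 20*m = -7*d^2 + d*(-14*m - 17) + 22*m + 44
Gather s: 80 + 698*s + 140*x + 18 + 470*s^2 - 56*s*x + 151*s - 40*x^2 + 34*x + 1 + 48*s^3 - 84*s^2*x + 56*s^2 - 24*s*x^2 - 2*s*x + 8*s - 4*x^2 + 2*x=48*s^3 + s^2*(526 - 84*x) + s*(-24*x^2 - 58*x + 857) - 44*x^2 + 176*x + 99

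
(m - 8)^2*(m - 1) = m^3 - 17*m^2 + 80*m - 64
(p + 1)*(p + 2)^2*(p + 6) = p^4 + 11*p^3 + 38*p^2 + 52*p + 24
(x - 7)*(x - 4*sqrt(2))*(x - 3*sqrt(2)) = x^3 - 7*sqrt(2)*x^2 - 7*x^2 + 24*x + 49*sqrt(2)*x - 168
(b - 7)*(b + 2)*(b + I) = b^3 - 5*b^2 + I*b^2 - 14*b - 5*I*b - 14*I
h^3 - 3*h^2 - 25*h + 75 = (h - 5)*(h - 3)*(h + 5)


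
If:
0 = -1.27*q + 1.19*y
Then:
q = 0.937007874015748*y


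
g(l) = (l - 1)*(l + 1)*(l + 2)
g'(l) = (l - 1)*(l + 1) + (l - 1)*(l + 2) + (l + 1)*(l + 2) = 3*l^2 + 4*l - 1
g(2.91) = 36.67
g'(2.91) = 36.04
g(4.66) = 137.97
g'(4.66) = 82.79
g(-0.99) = -0.02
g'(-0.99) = -2.02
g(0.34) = -2.07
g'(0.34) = 0.71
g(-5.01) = -72.54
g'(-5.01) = 54.26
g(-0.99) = -0.02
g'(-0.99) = -2.02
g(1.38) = 3.06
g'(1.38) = 10.23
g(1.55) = 4.98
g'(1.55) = 12.41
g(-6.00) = -140.00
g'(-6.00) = 83.00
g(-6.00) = -140.00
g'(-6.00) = 83.00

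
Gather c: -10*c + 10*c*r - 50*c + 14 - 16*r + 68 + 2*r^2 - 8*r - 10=c*(10*r - 60) + 2*r^2 - 24*r + 72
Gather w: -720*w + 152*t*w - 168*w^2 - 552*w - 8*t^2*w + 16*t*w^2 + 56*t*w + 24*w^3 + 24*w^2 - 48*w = 24*w^3 + w^2*(16*t - 144) + w*(-8*t^2 + 208*t - 1320)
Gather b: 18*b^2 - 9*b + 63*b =18*b^2 + 54*b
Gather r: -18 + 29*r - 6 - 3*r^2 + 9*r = -3*r^2 + 38*r - 24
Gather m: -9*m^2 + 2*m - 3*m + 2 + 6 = -9*m^2 - m + 8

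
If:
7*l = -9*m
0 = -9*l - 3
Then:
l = -1/3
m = 7/27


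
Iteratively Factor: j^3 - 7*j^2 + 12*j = (j - 4)*(j^2 - 3*j) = (j - 4)*(j - 3)*(j)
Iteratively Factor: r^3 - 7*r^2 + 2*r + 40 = (r - 4)*(r^2 - 3*r - 10) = (r - 4)*(r + 2)*(r - 5)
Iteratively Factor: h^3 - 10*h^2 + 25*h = (h)*(h^2 - 10*h + 25) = h*(h - 5)*(h - 5)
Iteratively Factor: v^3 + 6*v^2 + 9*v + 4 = (v + 4)*(v^2 + 2*v + 1) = (v + 1)*(v + 4)*(v + 1)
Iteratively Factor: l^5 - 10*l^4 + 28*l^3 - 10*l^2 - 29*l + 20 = (l - 1)*(l^4 - 9*l^3 + 19*l^2 + 9*l - 20) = (l - 1)*(l + 1)*(l^3 - 10*l^2 + 29*l - 20) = (l - 4)*(l - 1)*(l + 1)*(l^2 - 6*l + 5) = (l - 4)*(l - 1)^2*(l + 1)*(l - 5)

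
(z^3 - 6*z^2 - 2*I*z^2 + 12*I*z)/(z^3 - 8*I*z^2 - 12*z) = (z - 6)/(z - 6*I)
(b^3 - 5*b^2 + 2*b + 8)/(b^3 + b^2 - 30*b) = (b^3 - 5*b^2 + 2*b + 8)/(b*(b^2 + b - 30))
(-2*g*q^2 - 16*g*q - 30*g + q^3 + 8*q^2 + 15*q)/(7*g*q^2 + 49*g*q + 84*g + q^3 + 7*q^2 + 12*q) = (-2*g*q - 10*g + q^2 + 5*q)/(7*g*q + 28*g + q^2 + 4*q)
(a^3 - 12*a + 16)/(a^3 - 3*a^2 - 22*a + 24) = (a^2 - 4*a + 4)/(a^2 - 7*a + 6)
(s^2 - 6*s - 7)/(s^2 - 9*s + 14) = (s + 1)/(s - 2)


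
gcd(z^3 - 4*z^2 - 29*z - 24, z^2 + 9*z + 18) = z + 3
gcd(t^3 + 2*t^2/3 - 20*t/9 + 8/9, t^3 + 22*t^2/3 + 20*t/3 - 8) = t^2 + 4*t/3 - 4/3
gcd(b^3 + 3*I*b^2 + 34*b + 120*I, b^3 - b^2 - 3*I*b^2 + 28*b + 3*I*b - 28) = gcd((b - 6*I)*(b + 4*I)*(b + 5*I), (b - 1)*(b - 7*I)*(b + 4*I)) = b + 4*I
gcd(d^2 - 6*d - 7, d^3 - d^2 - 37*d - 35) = d^2 - 6*d - 7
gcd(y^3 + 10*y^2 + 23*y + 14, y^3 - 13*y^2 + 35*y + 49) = y + 1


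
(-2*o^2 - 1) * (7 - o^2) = 2*o^4 - 13*o^2 - 7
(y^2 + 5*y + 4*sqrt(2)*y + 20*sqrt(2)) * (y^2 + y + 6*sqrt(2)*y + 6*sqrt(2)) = y^4 + 6*y^3 + 10*sqrt(2)*y^3 + 53*y^2 + 60*sqrt(2)*y^2 + 50*sqrt(2)*y + 288*y + 240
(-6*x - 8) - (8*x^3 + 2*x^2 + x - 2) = -8*x^3 - 2*x^2 - 7*x - 6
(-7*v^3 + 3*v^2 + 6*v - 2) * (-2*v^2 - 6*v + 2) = 14*v^5 + 36*v^4 - 44*v^3 - 26*v^2 + 24*v - 4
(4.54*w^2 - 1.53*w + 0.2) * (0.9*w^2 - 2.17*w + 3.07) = 4.086*w^4 - 11.2288*w^3 + 17.4379*w^2 - 5.1311*w + 0.614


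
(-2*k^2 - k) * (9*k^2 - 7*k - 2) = -18*k^4 + 5*k^3 + 11*k^2 + 2*k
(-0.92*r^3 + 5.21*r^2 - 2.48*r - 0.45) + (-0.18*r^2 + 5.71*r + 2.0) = -0.92*r^3 + 5.03*r^2 + 3.23*r + 1.55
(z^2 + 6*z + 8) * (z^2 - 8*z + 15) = z^4 - 2*z^3 - 25*z^2 + 26*z + 120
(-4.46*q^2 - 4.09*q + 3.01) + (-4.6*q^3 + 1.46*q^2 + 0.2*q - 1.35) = -4.6*q^3 - 3.0*q^2 - 3.89*q + 1.66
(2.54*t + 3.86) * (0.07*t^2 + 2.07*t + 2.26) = 0.1778*t^3 + 5.528*t^2 + 13.7306*t + 8.7236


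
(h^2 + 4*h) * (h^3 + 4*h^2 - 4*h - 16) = h^5 + 8*h^4 + 12*h^3 - 32*h^2 - 64*h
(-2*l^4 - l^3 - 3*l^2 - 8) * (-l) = 2*l^5 + l^4 + 3*l^3 + 8*l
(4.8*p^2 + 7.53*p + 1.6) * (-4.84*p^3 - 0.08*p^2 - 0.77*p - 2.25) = -23.232*p^5 - 36.8292*p^4 - 12.0424*p^3 - 16.7261*p^2 - 18.1745*p - 3.6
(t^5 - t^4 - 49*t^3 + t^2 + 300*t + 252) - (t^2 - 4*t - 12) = t^5 - t^4 - 49*t^3 + 304*t + 264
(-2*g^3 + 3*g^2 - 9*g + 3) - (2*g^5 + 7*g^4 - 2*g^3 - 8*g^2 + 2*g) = -2*g^5 - 7*g^4 + 11*g^2 - 11*g + 3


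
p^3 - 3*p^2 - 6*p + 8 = (p - 4)*(p - 1)*(p + 2)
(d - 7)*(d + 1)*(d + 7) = d^3 + d^2 - 49*d - 49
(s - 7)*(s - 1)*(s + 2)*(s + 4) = s^4 - 2*s^3 - 33*s^2 - 22*s + 56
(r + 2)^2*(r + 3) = r^3 + 7*r^2 + 16*r + 12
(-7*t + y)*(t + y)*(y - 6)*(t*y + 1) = -7*t^3*y^2 + 42*t^3*y - 6*t^2*y^3 + 36*t^2*y^2 - 7*t^2*y + 42*t^2 + t*y^4 - 6*t*y^3 - 6*t*y^2 + 36*t*y + y^3 - 6*y^2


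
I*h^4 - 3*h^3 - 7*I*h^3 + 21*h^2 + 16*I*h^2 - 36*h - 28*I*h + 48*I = (h - 4)*(h - 3)*(h + 4*I)*(I*h + 1)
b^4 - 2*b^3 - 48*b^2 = b^2*(b - 8)*(b + 6)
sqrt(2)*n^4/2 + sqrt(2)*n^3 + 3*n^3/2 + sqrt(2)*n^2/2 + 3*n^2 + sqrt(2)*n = n*(n + 2)*(n + sqrt(2))*(sqrt(2)*n/2 + 1/2)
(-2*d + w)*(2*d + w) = -4*d^2 + w^2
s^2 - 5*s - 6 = (s - 6)*(s + 1)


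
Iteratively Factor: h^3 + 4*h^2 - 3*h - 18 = (h + 3)*(h^2 + h - 6) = (h - 2)*(h + 3)*(h + 3)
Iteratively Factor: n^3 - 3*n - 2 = (n + 1)*(n^2 - n - 2) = (n - 2)*(n + 1)*(n + 1)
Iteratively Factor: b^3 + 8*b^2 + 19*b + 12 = (b + 3)*(b^2 + 5*b + 4) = (b + 3)*(b + 4)*(b + 1)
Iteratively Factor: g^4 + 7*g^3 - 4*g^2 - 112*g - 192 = (g + 3)*(g^3 + 4*g^2 - 16*g - 64) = (g - 4)*(g + 3)*(g^2 + 8*g + 16) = (g - 4)*(g + 3)*(g + 4)*(g + 4)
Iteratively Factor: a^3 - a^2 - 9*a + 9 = (a - 3)*(a^2 + 2*a - 3) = (a - 3)*(a + 3)*(a - 1)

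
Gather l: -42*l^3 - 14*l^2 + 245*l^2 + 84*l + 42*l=-42*l^3 + 231*l^2 + 126*l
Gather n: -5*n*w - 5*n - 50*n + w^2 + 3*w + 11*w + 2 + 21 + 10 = n*(-5*w - 55) + w^2 + 14*w + 33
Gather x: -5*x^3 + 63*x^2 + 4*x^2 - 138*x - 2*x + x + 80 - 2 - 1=-5*x^3 + 67*x^2 - 139*x + 77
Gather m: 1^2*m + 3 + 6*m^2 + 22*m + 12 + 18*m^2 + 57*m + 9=24*m^2 + 80*m + 24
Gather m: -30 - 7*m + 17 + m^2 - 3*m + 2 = m^2 - 10*m - 11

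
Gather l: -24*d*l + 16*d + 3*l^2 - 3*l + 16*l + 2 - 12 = 16*d + 3*l^2 + l*(13 - 24*d) - 10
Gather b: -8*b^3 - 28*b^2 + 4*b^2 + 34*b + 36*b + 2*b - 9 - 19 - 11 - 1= -8*b^3 - 24*b^2 + 72*b - 40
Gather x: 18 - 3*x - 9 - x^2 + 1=-x^2 - 3*x + 10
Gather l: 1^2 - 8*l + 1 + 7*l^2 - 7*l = 7*l^2 - 15*l + 2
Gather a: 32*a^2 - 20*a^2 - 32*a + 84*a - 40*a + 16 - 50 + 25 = 12*a^2 + 12*a - 9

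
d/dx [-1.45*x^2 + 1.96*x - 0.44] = 1.96 - 2.9*x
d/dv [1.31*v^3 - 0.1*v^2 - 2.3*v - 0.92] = 3.93*v^2 - 0.2*v - 2.3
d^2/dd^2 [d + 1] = 0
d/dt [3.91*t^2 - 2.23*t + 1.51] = 7.82*t - 2.23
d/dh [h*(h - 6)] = 2*h - 6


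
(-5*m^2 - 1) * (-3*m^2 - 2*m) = 15*m^4 + 10*m^3 + 3*m^2 + 2*m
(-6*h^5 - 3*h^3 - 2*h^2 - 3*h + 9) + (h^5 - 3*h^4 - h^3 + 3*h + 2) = -5*h^5 - 3*h^4 - 4*h^3 - 2*h^2 + 11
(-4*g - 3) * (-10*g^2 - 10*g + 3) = 40*g^3 + 70*g^2 + 18*g - 9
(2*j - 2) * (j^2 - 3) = 2*j^3 - 2*j^2 - 6*j + 6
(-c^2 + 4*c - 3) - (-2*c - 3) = -c^2 + 6*c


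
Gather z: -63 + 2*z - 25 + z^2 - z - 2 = z^2 + z - 90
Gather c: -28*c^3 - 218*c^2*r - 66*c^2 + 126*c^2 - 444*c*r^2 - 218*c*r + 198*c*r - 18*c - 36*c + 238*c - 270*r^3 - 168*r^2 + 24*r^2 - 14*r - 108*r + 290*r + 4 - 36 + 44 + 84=-28*c^3 + c^2*(60 - 218*r) + c*(-444*r^2 - 20*r + 184) - 270*r^3 - 144*r^2 + 168*r + 96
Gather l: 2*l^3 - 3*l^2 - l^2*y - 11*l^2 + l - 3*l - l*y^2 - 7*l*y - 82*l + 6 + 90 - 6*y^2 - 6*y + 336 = 2*l^3 + l^2*(-y - 14) + l*(-y^2 - 7*y - 84) - 6*y^2 - 6*y + 432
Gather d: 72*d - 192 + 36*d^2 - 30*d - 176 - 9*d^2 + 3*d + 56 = 27*d^2 + 45*d - 312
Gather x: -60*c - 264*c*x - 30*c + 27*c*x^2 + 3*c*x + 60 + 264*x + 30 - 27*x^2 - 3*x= -90*c + x^2*(27*c - 27) + x*(261 - 261*c) + 90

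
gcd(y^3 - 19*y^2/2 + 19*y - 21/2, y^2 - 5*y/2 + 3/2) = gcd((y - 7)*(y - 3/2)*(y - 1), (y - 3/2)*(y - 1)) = y^2 - 5*y/2 + 3/2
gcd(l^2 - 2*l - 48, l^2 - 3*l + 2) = 1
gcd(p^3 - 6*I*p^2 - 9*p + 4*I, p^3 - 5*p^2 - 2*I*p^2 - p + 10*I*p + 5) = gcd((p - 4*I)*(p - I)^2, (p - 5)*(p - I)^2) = p^2 - 2*I*p - 1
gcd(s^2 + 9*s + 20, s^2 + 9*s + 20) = s^2 + 9*s + 20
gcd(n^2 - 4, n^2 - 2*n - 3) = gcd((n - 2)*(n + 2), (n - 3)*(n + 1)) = 1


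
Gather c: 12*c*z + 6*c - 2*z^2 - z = c*(12*z + 6) - 2*z^2 - z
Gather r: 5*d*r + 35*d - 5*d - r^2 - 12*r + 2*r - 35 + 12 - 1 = 30*d - r^2 + r*(5*d - 10) - 24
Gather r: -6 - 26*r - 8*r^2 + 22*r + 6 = -8*r^2 - 4*r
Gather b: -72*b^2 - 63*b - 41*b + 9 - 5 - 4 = -72*b^2 - 104*b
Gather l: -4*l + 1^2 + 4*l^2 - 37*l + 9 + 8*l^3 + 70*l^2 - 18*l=8*l^3 + 74*l^2 - 59*l + 10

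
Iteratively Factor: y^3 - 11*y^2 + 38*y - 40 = (y - 2)*(y^2 - 9*y + 20) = (y - 5)*(y - 2)*(y - 4)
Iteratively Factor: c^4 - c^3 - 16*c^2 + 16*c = (c + 4)*(c^3 - 5*c^2 + 4*c) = (c - 4)*(c + 4)*(c^2 - c) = (c - 4)*(c - 1)*(c + 4)*(c)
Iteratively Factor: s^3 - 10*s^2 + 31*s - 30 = (s - 5)*(s^2 - 5*s + 6) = (s - 5)*(s - 3)*(s - 2)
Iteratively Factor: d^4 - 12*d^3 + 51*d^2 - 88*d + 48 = (d - 4)*(d^3 - 8*d^2 + 19*d - 12) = (d - 4)^2*(d^2 - 4*d + 3) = (d - 4)^2*(d - 1)*(d - 3)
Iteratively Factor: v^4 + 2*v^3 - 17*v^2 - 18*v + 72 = (v - 2)*(v^3 + 4*v^2 - 9*v - 36) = (v - 3)*(v - 2)*(v^2 + 7*v + 12) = (v - 3)*(v - 2)*(v + 3)*(v + 4)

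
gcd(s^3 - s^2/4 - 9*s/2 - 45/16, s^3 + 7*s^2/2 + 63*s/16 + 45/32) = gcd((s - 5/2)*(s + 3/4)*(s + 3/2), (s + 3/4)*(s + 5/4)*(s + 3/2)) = s^2 + 9*s/4 + 9/8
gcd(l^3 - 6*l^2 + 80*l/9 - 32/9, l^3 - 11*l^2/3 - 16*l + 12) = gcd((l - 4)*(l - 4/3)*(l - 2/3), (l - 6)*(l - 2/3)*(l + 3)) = l - 2/3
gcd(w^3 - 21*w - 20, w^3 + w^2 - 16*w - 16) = w^2 + 5*w + 4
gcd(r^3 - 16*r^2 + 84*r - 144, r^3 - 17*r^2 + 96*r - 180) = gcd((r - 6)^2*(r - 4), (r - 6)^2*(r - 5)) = r^2 - 12*r + 36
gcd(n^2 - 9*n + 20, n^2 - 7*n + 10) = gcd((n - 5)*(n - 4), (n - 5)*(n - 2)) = n - 5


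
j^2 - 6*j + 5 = (j - 5)*(j - 1)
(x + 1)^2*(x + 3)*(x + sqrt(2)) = x^4 + sqrt(2)*x^3 + 5*x^3 + 7*x^2 + 5*sqrt(2)*x^2 + 3*x + 7*sqrt(2)*x + 3*sqrt(2)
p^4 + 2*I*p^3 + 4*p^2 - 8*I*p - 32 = (p - 2)*(p + 2)*(p - 2*I)*(p + 4*I)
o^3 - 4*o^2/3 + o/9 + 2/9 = (o - 1)*(o - 2/3)*(o + 1/3)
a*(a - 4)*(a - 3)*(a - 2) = a^4 - 9*a^3 + 26*a^2 - 24*a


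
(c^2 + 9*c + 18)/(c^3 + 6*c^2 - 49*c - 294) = (c + 3)/(c^2 - 49)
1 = 1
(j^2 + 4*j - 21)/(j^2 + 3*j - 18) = (j + 7)/(j + 6)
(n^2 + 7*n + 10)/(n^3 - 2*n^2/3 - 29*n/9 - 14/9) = 9*(n^2 + 7*n + 10)/(9*n^3 - 6*n^2 - 29*n - 14)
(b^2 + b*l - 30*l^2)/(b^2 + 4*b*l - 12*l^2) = (b - 5*l)/(b - 2*l)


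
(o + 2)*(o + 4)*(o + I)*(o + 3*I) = o^4 + 6*o^3 + 4*I*o^3 + 5*o^2 + 24*I*o^2 - 18*o + 32*I*o - 24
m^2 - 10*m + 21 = (m - 7)*(m - 3)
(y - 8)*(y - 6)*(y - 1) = y^3 - 15*y^2 + 62*y - 48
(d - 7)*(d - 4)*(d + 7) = d^3 - 4*d^2 - 49*d + 196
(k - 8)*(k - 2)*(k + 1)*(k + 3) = k^4 - 6*k^3 - 21*k^2 + 34*k + 48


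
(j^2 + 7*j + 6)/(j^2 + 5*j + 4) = (j + 6)/(j + 4)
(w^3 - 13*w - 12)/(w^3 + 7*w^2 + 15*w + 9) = (w - 4)/(w + 3)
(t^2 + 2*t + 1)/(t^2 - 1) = (t + 1)/(t - 1)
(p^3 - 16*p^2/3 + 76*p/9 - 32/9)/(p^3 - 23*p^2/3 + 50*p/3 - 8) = (3*p^2 - 14*p + 16)/(3*(p^2 - 7*p + 12))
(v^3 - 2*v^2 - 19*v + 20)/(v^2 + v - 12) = (v^2 - 6*v + 5)/(v - 3)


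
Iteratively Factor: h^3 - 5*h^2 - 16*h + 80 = (h - 5)*(h^2 - 16) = (h - 5)*(h - 4)*(h + 4)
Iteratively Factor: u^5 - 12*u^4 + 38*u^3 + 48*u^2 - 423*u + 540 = (u + 3)*(u^4 - 15*u^3 + 83*u^2 - 201*u + 180) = (u - 4)*(u + 3)*(u^3 - 11*u^2 + 39*u - 45) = (u - 4)*(u - 3)*(u + 3)*(u^2 - 8*u + 15) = (u - 5)*(u - 4)*(u - 3)*(u + 3)*(u - 3)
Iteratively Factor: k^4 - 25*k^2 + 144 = (k + 4)*(k^3 - 4*k^2 - 9*k + 36) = (k + 3)*(k + 4)*(k^2 - 7*k + 12) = (k - 4)*(k + 3)*(k + 4)*(k - 3)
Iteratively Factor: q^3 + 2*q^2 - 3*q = (q - 1)*(q^2 + 3*q) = (q - 1)*(q + 3)*(q)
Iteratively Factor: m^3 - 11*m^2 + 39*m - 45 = (m - 3)*(m^2 - 8*m + 15) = (m - 5)*(m - 3)*(m - 3)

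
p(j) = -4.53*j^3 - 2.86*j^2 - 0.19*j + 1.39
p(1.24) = -11.88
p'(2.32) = -86.61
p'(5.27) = -407.77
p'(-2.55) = -73.97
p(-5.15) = 545.27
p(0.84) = -3.47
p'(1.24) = -28.18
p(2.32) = -71.01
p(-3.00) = 98.53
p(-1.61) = 13.19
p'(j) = -13.59*j^2 - 5.72*j - 0.19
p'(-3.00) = -105.34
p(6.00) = -1081.19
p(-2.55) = 58.39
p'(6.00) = -523.75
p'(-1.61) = -26.21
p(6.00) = -1081.19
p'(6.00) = -523.75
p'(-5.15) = -331.17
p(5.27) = -742.07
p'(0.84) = -14.58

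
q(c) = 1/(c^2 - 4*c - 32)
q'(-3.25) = 0.15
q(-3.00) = -0.09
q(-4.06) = 1.38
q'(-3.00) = 0.08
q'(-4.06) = 23.15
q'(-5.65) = 0.03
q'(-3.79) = 1.89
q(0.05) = -0.03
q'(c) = (4 - 2*c)/(c^2 - 4*c - 32)^2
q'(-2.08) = 0.02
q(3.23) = -0.03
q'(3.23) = -0.00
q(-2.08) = -0.05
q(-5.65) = 0.04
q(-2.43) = -0.06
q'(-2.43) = 0.03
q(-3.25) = -0.12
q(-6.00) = 0.04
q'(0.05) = 0.00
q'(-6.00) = 0.02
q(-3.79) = -0.40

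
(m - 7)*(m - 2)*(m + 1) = m^3 - 8*m^2 + 5*m + 14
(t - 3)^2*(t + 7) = t^3 + t^2 - 33*t + 63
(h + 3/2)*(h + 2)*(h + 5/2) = h^3 + 6*h^2 + 47*h/4 + 15/2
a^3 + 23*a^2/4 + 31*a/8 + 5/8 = (a + 1/4)*(a + 1/2)*(a + 5)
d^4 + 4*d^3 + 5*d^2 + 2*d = d*(d + 1)^2*(d + 2)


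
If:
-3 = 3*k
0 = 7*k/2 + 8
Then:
No Solution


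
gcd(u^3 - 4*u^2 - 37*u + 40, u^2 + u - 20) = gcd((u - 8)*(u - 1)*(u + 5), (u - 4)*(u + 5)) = u + 5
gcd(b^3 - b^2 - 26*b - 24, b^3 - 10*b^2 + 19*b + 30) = b^2 - 5*b - 6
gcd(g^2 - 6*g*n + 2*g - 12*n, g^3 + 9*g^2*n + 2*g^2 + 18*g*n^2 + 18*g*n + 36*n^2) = g + 2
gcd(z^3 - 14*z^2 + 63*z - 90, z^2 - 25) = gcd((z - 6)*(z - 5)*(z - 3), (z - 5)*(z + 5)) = z - 5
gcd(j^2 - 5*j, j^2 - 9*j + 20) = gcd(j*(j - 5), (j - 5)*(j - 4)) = j - 5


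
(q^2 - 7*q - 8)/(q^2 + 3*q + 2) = (q - 8)/(q + 2)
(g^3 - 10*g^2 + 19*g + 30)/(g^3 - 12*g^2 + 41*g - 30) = (g + 1)/(g - 1)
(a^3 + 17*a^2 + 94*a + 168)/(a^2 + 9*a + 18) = (a^2 + 11*a + 28)/(a + 3)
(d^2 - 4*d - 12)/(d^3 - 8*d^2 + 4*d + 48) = 1/(d - 4)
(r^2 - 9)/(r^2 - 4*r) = (r^2 - 9)/(r*(r - 4))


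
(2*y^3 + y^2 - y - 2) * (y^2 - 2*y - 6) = 2*y^5 - 3*y^4 - 15*y^3 - 6*y^2 + 10*y + 12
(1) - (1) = 0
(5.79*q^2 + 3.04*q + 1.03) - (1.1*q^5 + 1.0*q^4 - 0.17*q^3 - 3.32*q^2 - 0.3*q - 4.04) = -1.1*q^5 - 1.0*q^4 + 0.17*q^3 + 9.11*q^2 + 3.34*q + 5.07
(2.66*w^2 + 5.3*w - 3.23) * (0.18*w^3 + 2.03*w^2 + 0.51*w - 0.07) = 0.4788*w^5 + 6.3538*w^4 + 11.5342*w^3 - 4.0401*w^2 - 2.0183*w + 0.2261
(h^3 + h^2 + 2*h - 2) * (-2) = -2*h^3 - 2*h^2 - 4*h + 4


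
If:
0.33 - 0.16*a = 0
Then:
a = 2.06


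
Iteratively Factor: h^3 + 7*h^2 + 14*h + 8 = (h + 4)*(h^2 + 3*h + 2) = (h + 1)*(h + 4)*(h + 2)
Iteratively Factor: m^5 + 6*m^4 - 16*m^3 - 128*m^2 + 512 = (m + 4)*(m^4 + 2*m^3 - 24*m^2 - 32*m + 128) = (m + 4)^2*(m^3 - 2*m^2 - 16*m + 32) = (m - 4)*(m + 4)^2*(m^2 + 2*m - 8) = (m - 4)*(m - 2)*(m + 4)^2*(m + 4)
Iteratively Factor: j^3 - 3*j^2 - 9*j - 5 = (j + 1)*(j^2 - 4*j - 5) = (j + 1)^2*(j - 5)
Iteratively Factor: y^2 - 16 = (y + 4)*(y - 4)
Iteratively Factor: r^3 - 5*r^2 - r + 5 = (r + 1)*(r^2 - 6*r + 5) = (r - 5)*(r + 1)*(r - 1)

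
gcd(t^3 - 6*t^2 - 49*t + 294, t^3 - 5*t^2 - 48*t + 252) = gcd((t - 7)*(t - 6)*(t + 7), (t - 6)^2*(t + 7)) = t^2 + t - 42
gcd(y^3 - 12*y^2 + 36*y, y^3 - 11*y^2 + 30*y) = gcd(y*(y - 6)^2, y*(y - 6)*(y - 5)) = y^2 - 6*y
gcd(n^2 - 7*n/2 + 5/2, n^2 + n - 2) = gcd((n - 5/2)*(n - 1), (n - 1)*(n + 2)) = n - 1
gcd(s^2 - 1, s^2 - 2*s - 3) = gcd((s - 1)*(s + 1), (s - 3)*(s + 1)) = s + 1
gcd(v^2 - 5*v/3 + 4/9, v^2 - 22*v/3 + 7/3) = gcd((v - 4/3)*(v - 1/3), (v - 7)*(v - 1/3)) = v - 1/3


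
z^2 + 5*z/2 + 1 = (z + 1/2)*(z + 2)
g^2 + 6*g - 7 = (g - 1)*(g + 7)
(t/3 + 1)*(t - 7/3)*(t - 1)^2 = t^4/3 - 4*t^3/9 - 22*t^2/9 + 44*t/9 - 7/3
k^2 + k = k*(k + 1)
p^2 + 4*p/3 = p*(p + 4/3)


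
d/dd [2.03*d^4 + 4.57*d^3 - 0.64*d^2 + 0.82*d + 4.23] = 8.12*d^3 + 13.71*d^2 - 1.28*d + 0.82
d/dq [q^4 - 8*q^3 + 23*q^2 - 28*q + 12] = 4*q^3 - 24*q^2 + 46*q - 28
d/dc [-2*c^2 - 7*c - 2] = -4*c - 7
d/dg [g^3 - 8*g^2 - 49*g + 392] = 3*g^2 - 16*g - 49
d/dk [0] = 0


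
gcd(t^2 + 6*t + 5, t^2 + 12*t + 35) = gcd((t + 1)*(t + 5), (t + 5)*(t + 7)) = t + 5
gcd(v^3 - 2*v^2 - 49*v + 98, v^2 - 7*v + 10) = v - 2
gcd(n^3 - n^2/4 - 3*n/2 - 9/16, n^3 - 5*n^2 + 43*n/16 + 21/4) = n + 3/4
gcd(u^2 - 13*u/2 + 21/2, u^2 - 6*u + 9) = u - 3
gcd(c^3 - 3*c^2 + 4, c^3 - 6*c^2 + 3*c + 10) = c^2 - c - 2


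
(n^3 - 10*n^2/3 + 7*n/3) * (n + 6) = n^4 + 8*n^3/3 - 53*n^2/3 + 14*n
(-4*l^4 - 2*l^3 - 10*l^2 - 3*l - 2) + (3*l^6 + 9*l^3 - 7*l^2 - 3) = 3*l^6 - 4*l^4 + 7*l^3 - 17*l^2 - 3*l - 5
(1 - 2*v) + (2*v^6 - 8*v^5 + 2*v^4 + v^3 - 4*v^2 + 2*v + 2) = 2*v^6 - 8*v^5 + 2*v^4 + v^3 - 4*v^2 + 3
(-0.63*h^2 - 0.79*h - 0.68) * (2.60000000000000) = -1.638*h^2 - 2.054*h - 1.768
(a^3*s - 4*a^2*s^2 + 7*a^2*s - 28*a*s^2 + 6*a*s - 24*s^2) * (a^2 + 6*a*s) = a^5*s + 2*a^4*s^2 + 7*a^4*s - 24*a^3*s^3 + 14*a^3*s^2 + 6*a^3*s - 168*a^2*s^3 + 12*a^2*s^2 - 144*a*s^3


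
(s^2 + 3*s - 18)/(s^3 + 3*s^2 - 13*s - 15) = (s + 6)/(s^2 + 6*s + 5)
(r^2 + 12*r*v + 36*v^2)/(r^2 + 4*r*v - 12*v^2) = (r + 6*v)/(r - 2*v)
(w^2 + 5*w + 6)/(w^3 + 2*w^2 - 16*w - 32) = (w + 3)/(w^2 - 16)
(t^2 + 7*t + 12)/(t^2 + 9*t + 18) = (t + 4)/(t + 6)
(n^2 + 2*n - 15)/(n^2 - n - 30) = (n - 3)/(n - 6)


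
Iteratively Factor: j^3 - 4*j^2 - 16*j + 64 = (j - 4)*(j^2 - 16) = (j - 4)^2*(j + 4)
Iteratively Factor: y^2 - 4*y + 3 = (y - 3)*(y - 1)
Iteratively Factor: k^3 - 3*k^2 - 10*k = (k - 5)*(k^2 + 2*k) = k*(k - 5)*(k + 2)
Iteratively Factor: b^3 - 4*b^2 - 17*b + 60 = (b + 4)*(b^2 - 8*b + 15) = (b - 5)*(b + 4)*(b - 3)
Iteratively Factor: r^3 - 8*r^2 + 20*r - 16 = (r - 2)*(r^2 - 6*r + 8) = (r - 4)*(r - 2)*(r - 2)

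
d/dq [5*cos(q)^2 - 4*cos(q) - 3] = 2*(2 - 5*cos(q))*sin(q)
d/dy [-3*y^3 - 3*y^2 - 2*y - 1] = -9*y^2 - 6*y - 2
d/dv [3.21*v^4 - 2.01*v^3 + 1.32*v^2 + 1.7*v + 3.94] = 12.84*v^3 - 6.03*v^2 + 2.64*v + 1.7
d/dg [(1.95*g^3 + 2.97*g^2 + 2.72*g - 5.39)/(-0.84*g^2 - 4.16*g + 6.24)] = (-1.638*g^4 - 16.224*g^3 + 26.4336*g^2 + 28.0104*g - 5.4496)/(0.7056*g^4 + 6.9888*g^3 + 6.8224*g^2 - 51.9168*g + 38.9376)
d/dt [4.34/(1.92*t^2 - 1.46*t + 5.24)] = (6.3364 - 16.6656*t)/(1.92*t^2 - 1.46*t + 5.24)^2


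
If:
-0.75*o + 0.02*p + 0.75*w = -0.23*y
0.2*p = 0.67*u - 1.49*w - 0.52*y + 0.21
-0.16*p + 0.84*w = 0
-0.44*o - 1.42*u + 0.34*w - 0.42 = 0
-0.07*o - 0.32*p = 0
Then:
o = 0.01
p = -0.00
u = -0.30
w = -0.00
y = 0.02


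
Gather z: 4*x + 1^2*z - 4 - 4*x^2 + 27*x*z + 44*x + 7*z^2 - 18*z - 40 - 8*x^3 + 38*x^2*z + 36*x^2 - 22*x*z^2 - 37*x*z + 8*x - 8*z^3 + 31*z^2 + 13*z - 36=-8*x^3 + 32*x^2 + 56*x - 8*z^3 + z^2*(38 - 22*x) + z*(38*x^2 - 10*x - 4) - 80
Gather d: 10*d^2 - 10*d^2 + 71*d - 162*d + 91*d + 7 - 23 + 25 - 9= 0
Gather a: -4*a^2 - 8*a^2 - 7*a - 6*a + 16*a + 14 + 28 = -12*a^2 + 3*a + 42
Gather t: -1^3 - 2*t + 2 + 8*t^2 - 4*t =8*t^2 - 6*t + 1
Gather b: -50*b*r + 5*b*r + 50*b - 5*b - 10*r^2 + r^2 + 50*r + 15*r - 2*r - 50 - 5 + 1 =b*(45 - 45*r) - 9*r^2 + 63*r - 54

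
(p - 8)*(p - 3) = p^2 - 11*p + 24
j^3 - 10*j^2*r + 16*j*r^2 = j*(j - 8*r)*(j - 2*r)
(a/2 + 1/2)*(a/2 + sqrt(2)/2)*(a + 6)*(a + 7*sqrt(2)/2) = a^4/4 + 9*sqrt(2)*a^3/8 + 7*a^3/4 + 13*a^2/4 + 63*sqrt(2)*a^2/8 + 27*sqrt(2)*a/4 + 49*a/4 + 21/2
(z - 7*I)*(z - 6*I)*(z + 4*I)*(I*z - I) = I*z^4 + 9*z^3 - I*z^3 - 9*z^2 + 10*I*z^2 + 168*z - 10*I*z - 168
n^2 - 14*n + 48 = (n - 8)*(n - 6)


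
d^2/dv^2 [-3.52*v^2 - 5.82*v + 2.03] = -7.04000000000000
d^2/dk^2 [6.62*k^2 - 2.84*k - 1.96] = 13.2400000000000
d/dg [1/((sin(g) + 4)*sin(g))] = -2*(sin(g) + 2)*cos(g)/((sin(g) + 4)^2*sin(g)^2)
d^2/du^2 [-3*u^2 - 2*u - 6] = -6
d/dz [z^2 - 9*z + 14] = 2*z - 9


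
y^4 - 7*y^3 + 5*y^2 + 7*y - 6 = (y - 6)*(y - 1)^2*(y + 1)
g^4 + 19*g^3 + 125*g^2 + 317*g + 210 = (g + 1)*(g + 5)*(g + 6)*(g + 7)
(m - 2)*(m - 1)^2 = m^3 - 4*m^2 + 5*m - 2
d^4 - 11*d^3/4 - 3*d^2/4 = d^2*(d - 3)*(d + 1/4)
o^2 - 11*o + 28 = (o - 7)*(o - 4)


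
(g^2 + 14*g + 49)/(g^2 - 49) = (g + 7)/(g - 7)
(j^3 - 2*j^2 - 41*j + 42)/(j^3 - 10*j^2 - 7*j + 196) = (j^2 + 5*j - 6)/(j^2 - 3*j - 28)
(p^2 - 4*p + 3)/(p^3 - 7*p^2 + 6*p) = (p - 3)/(p*(p - 6))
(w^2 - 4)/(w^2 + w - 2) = (w - 2)/(w - 1)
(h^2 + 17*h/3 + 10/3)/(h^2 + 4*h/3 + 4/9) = 3*(h + 5)/(3*h + 2)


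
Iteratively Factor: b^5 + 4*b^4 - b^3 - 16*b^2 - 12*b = (b)*(b^4 + 4*b^3 - b^2 - 16*b - 12) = b*(b + 2)*(b^3 + 2*b^2 - 5*b - 6) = b*(b - 2)*(b + 2)*(b^2 + 4*b + 3) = b*(b - 2)*(b + 2)*(b + 3)*(b + 1)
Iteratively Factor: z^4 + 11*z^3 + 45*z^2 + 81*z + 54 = (z + 2)*(z^3 + 9*z^2 + 27*z + 27) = (z + 2)*(z + 3)*(z^2 + 6*z + 9) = (z + 2)*(z + 3)^2*(z + 3)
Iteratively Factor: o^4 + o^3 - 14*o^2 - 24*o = (o + 2)*(o^3 - o^2 - 12*o) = o*(o + 2)*(o^2 - o - 12) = o*(o + 2)*(o + 3)*(o - 4)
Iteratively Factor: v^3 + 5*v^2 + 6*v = (v)*(v^2 + 5*v + 6) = v*(v + 2)*(v + 3)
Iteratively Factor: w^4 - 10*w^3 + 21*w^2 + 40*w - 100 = (w + 2)*(w^3 - 12*w^2 + 45*w - 50) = (w - 2)*(w + 2)*(w^2 - 10*w + 25) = (w - 5)*(w - 2)*(w + 2)*(w - 5)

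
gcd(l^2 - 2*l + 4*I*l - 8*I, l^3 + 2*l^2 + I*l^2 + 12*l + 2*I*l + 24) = l + 4*I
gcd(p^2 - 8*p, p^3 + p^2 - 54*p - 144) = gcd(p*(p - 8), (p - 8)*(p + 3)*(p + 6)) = p - 8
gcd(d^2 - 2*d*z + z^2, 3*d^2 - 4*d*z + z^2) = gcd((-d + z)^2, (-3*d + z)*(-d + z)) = -d + z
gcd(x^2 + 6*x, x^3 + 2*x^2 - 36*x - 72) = x + 6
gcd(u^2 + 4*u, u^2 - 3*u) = u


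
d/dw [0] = 0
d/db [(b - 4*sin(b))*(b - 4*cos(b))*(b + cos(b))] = -(b - 4*sin(b))*(b - 4*cos(b))*(sin(b) - 1) + (b - 4*sin(b))*(b + cos(b))*(4*sin(b) + 1) - (b - 4*cos(b))*(b + cos(b))*(4*cos(b) - 1)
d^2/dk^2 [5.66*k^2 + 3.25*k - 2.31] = 11.3200000000000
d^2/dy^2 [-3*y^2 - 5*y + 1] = -6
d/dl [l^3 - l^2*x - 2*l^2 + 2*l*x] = 3*l^2 - 2*l*x - 4*l + 2*x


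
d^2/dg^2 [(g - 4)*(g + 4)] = 2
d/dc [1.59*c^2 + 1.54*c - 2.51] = 3.18*c + 1.54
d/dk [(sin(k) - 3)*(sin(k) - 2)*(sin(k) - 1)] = (3*sin(k)^2 - 12*sin(k) + 11)*cos(k)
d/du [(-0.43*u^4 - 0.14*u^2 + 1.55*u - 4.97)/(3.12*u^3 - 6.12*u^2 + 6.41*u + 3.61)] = (-1.3416*u^6 + 5.2632*u^5 - 7.8321*u^4 - 15.8812*u^3 + 55.1078*u^2 - 61.8436*u + 37.4532)/(9.7344*u^6 - 38.1888*u^5 + 77.4528*u^4 - 55.932*u^3 - 3.09829999999999*u^2 + 46.2802*u + 13.0321)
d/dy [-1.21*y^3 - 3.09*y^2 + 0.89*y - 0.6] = -3.63*y^2 - 6.18*y + 0.89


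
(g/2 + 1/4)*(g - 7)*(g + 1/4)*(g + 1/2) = g^4/2 - 23*g^3/8 - 33*g^2/8 - 55*g/32 - 7/32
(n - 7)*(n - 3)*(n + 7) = n^3 - 3*n^2 - 49*n + 147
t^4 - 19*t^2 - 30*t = t*(t - 5)*(t + 2)*(t + 3)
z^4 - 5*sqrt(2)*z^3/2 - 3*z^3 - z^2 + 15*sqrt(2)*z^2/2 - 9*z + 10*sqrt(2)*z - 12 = (z - 4)*(z + 1)*(z - 3*sqrt(2)/2)*(z - sqrt(2))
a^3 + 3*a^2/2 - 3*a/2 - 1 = (a - 1)*(a + 1/2)*(a + 2)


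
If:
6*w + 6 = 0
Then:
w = -1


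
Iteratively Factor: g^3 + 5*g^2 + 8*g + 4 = (g + 2)*(g^2 + 3*g + 2) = (g + 1)*(g + 2)*(g + 2)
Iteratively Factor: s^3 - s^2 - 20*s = (s)*(s^2 - s - 20) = s*(s - 5)*(s + 4)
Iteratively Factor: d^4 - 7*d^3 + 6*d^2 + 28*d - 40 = (d + 2)*(d^3 - 9*d^2 + 24*d - 20) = (d - 5)*(d + 2)*(d^2 - 4*d + 4) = (d - 5)*(d - 2)*(d + 2)*(d - 2)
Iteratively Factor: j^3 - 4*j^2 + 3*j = (j - 3)*(j^2 - j) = j*(j - 3)*(j - 1)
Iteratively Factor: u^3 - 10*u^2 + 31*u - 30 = (u - 5)*(u^2 - 5*u + 6) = (u - 5)*(u - 2)*(u - 3)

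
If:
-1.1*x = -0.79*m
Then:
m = 1.39240506329114*x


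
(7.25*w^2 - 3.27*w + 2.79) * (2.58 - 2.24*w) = -16.24*w^3 + 26.0298*w^2 - 14.6862*w + 7.1982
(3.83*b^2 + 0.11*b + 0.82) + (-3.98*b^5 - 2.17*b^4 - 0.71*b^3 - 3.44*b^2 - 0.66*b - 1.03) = -3.98*b^5 - 2.17*b^4 - 0.71*b^3 + 0.39*b^2 - 0.55*b - 0.21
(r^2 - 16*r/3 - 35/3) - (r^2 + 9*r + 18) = -43*r/3 - 89/3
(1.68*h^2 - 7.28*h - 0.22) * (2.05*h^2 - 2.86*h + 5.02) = 3.444*h^4 - 19.7288*h^3 + 28.8034*h^2 - 35.9164*h - 1.1044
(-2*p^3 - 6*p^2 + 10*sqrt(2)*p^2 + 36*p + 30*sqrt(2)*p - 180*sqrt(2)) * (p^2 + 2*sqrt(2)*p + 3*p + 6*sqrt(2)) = -2*p^5 - 12*p^4 + 6*sqrt(2)*p^4 + 36*sqrt(2)*p^3 + 58*p^3 - 54*sqrt(2)*p^2 + 348*p^2 - 324*sqrt(2)*p - 360*p - 2160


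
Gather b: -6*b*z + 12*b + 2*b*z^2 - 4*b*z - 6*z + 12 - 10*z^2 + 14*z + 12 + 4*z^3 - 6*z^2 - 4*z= b*(2*z^2 - 10*z + 12) + 4*z^3 - 16*z^2 + 4*z + 24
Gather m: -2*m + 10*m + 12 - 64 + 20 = 8*m - 32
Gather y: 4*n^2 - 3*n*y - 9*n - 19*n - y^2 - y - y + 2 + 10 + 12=4*n^2 - 28*n - y^2 + y*(-3*n - 2) + 24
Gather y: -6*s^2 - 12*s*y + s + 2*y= -6*s^2 + s + y*(2 - 12*s)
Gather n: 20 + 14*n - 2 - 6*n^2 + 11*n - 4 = -6*n^2 + 25*n + 14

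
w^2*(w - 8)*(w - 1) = w^4 - 9*w^3 + 8*w^2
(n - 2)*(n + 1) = n^2 - n - 2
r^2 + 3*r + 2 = (r + 1)*(r + 2)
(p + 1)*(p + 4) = p^2 + 5*p + 4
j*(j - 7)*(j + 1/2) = j^3 - 13*j^2/2 - 7*j/2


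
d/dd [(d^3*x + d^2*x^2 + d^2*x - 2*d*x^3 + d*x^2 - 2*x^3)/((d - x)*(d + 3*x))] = x*(d^2 + 6*d*x + 6*x^2 + x)/(d^2 + 6*d*x + 9*x^2)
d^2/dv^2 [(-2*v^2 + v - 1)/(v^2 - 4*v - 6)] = 2*(-7*v^3 - 39*v^2 + 30*v - 118)/(v^6 - 12*v^5 + 30*v^4 + 80*v^3 - 180*v^2 - 432*v - 216)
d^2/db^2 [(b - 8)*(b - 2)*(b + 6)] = 6*b - 8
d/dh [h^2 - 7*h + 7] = 2*h - 7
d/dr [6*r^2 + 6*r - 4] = 12*r + 6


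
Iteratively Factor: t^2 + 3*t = (t + 3)*(t)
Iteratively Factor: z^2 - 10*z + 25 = (z - 5)*(z - 5)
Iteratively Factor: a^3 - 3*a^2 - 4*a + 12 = (a + 2)*(a^2 - 5*a + 6) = (a - 2)*(a + 2)*(a - 3)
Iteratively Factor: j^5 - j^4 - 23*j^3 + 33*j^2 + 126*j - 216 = (j + 4)*(j^4 - 5*j^3 - 3*j^2 + 45*j - 54) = (j + 3)*(j + 4)*(j^3 - 8*j^2 + 21*j - 18) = (j - 3)*(j + 3)*(j + 4)*(j^2 - 5*j + 6) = (j - 3)*(j - 2)*(j + 3)*(j + 4)*(j - 3)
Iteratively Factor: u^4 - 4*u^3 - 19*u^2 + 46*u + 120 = (u - 5)*(u^3 + u^2 - 14*u - 24) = (u - 5)*(u - 4)*(u^2 + 5*u + 6) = (u - 5)*(u - 4)*(u + 3)*(u + 2)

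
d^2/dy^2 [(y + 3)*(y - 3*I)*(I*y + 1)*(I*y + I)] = -12*y^2 + 24*y*(-1 + I) + 32*I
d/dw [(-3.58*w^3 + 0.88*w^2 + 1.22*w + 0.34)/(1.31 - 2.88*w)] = (20.6208*w^3 - 16.6038*w^2 + 2.3056*w + 2.5774)/(8.2944*w^2 - 7.5456*w + 1.7161)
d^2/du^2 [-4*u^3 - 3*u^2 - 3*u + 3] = -24*u - 6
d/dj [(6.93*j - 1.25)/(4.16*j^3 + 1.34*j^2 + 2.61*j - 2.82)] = (-57.6576*j^3 + 6.3138*j^2 + 3.35*j - 16.2801)/(17.3056*j^6 + 11.1488*j^5 + 23.5108*j^4 - 16.4676*j^3 - 0.745500000000001*j^2 - 14.7204*j + 7.9524)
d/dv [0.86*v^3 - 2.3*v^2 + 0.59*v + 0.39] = 2.58*v^2 - 4.6*v + 0.59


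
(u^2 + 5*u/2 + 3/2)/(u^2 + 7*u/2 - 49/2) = (2*u^2 + 5*u + 3)/(2*u^2 + 7*u - 49)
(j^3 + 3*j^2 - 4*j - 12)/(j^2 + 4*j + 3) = (j^2 - 4)/(j + 1)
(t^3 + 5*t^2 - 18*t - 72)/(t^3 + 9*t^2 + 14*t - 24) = (t^2 - t - 12)/(t^2 + 3*t - 4)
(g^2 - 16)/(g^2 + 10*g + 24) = (g - 4)/(g + 6)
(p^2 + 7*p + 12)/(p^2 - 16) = (p + 3)/(p - 4)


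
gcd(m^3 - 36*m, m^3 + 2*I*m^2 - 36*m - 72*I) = m^2 - 36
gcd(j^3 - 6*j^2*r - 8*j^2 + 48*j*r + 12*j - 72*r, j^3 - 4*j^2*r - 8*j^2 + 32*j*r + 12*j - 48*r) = j^2 - 8*j + 12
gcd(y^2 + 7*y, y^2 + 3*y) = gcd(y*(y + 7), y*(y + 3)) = y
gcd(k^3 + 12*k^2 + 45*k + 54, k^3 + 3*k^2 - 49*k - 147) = k + 3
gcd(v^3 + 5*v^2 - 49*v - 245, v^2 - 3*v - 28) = v - 7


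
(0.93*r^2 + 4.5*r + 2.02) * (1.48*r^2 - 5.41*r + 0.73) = 1.3764*r^4 + 1.6287*r^3 - 20.6765*r^2 - 7.6432*r + 1.4746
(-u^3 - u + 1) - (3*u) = -u^3 - 4*u + 1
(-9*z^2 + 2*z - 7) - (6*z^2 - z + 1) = -15*z^2 + 3*z - 8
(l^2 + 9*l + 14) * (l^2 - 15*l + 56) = l^4 - 6*l^3 - 65*l^2 + 294*l + 784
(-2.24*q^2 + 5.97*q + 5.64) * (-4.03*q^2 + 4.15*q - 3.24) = 9.0272*q^4 - 33.3551*q^3 + 9.3039*q^2 + 4.0632*q - 18.2736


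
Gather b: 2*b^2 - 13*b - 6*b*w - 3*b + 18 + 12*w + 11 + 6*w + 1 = 2*b^2 + b*(-6*w - 16) + 18*w + 30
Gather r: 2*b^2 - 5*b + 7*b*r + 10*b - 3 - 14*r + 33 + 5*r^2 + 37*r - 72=2*b^2 + 5*b + 5*r^2 + r*(7*b + 23) - 42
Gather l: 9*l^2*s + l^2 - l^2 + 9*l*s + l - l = 9*l^2*s + 9*l*s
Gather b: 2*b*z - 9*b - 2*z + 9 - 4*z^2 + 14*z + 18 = b*(2*z - 9) - 4*z^2 + 12*z + 27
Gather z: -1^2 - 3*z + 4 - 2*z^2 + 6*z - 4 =-2*z^2 + 3*z - 1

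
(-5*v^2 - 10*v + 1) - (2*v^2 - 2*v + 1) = -7*v^2 - 8*v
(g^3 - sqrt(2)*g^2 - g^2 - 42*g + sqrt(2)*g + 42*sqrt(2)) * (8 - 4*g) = -4*g^4 + 4*sqrt(2)*g^3 + 12*g^3 - 12*sqrt(2)*g^2 + 160*g^2 - 336*g - 160*sqrt(2)*g + 336*sqrt(2)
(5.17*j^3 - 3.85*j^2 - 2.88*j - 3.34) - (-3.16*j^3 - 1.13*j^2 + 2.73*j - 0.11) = 8.33*j^3 - 2.72*j^2 - 5.61*j - 3.23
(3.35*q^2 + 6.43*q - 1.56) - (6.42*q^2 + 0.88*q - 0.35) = -3.07*q^2 + 5.55*q - 1.21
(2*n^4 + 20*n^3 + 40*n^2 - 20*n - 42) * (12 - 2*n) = -4*n^5 - 16*n^4 + 160*n^3 + 520*n^2 - 156*n - 504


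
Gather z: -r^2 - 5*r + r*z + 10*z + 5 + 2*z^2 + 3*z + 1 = -r^2 - 5*r + 2*z^2 + z*(r + 13) + 6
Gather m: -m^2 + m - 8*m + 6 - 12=-m^2 - 7*m - 6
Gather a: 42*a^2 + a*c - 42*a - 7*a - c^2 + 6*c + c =42*a^2 + a*(c - 49) - c^2 + 7*c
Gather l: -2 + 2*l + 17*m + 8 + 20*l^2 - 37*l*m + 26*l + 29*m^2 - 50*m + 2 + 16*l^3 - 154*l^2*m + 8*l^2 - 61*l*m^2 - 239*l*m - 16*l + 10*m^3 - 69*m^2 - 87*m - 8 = 16*l^3 + l^2*(28 - 154*m) + l*(-61*m^2 - 276*m + 12) + 10*m^3 - 40*m^2 - 120*m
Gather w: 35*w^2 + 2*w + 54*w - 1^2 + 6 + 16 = 35*w^2 + 56*w + 21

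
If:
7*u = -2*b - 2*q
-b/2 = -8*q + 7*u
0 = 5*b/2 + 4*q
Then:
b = 0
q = 0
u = 0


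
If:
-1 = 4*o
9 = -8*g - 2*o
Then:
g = -17/16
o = -1/4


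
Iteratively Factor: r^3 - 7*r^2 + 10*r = (r - 5)*(r^2 - 2*r) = (r - 5)*(r - 2)*(r)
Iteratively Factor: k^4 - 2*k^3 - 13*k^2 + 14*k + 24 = (k - 4)*(k^3 + 2*k^2 - 5*k - 6) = (k - 4)*(k + 1)*(k^2 + k - 6) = (k - 4)*(k + 1)*(k + 3)*(k - 2)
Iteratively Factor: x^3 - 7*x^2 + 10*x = (x)*(x^2 - 7*x + 10) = x*(x - 5)*(x - 2)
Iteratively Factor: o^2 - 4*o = (o - 4)*(o)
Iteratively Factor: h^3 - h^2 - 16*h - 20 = (h - 5)*(h^2 + 4*h + 4) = (h - 5)*(h + 2)*(h + 2)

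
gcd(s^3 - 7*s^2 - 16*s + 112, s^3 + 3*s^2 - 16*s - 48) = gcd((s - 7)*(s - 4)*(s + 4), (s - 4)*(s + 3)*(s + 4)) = s^2 - 16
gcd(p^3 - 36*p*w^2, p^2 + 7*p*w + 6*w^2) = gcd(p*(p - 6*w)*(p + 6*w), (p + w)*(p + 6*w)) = p + 6*w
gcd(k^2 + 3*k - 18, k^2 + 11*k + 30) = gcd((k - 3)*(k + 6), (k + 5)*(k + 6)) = k + 6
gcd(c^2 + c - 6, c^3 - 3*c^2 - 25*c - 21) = c + 3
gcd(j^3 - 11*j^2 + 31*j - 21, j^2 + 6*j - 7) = j - 1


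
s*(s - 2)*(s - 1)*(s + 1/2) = s^4 - 5*s^3/2 + s^2/2 + s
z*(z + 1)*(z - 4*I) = z^3 + z^2 - 4*I*z^2 - 4*I*z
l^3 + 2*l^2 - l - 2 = (l - 1)*(l + 1)*(l + 2)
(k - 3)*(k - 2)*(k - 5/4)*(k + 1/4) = k^4 - 6*k^3 + 171*k^2/16 - 71*k/16 - 15/8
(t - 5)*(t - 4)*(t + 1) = t^3 - 8*t^2 + 11*t + 20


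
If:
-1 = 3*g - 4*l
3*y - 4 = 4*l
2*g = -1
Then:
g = -1/2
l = -1/8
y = 7/6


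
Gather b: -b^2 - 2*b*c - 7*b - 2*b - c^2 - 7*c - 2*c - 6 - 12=-b^2 + b*(-2*c - 9) - c^2 - 9*c - 18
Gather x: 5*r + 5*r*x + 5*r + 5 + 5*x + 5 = 10*r + x*(5*r + 5) + 10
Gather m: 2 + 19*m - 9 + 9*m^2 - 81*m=9*m^2 - 62*m - 7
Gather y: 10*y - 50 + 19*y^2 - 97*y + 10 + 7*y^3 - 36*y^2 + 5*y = 7*y^3 - 17*y^2 - 82*y - 40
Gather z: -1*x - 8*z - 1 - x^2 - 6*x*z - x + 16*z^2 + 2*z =-x^2 - 2*x + 16*z^2 + z*(-6*x - 6) - 1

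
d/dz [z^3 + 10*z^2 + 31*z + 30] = 3*z^2 + 20*z + 31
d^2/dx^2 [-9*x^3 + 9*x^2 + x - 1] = 18 - 54*x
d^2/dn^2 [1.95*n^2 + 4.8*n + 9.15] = 3.90000000000000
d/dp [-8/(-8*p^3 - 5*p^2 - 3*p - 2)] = 8*(-24*p^2 - 10*p - 3)/(8*p^3 + 5*p^2 + 3*p + 2)^2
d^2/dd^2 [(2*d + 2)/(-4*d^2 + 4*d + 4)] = (3*d*(-d^2 + d + 1) + (d + 1)*(2*d - 1)^2)/(-d^2 + d + 1)^3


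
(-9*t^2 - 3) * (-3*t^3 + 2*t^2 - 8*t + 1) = 27*t^5 - 18*t^4 + 81*t^3 - 15*t^2 + 24*t - 3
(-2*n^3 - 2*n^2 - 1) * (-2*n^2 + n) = 4*n^5 + 2*n^4 - 2*n^3 + 2*n^2 - n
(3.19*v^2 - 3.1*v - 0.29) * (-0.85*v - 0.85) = -2.7115*v^3 - 0.0765000000000002*v^2 + 2.8815*v + 0.2465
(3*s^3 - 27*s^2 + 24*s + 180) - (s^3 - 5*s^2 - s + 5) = 2*s^3 - 22*s^2 + 25*s + 175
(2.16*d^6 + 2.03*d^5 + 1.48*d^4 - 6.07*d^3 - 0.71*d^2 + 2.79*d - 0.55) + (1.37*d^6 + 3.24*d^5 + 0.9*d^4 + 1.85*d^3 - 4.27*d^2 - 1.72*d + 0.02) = 3.53*d^6 + 5.27*d^5 + 2.38*d^4 - 4.22*d^3 - 4.98*d^2 + 1.07*d - 0.53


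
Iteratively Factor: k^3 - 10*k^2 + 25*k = (k)*(k^2 - 10*k + 25) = k*(k - 5)*(k - 5)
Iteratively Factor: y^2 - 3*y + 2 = (y - 2)*(y - 1)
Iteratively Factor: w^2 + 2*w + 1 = (w + 1)*(w + 1)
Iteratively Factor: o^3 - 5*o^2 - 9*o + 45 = (o + 3)*(o^2 - 8*o + 15) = (o - 5)*(o + 3)*(o - 3)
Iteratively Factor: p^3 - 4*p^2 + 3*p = (p - 3)*(p^2 - p) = (p - 3)*(p - 1)*(p)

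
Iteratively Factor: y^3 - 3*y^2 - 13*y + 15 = (y - 1)*(y^2 - 2*y - 15) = (y - 5)*(y - 1)*(y + 3)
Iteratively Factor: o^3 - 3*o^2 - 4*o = (o)*(o^2 - 3*o - 4) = o*(o + 1)*(o - 4)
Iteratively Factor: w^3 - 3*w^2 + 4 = (w - 2)*(w^2 - w - 2) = (w - 2)*(w + 1)*(w - 2)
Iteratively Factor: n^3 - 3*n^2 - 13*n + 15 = (n + 3)*(n^2 - 6*n + 5) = (n - 5)*(n + 3)*(n - 1)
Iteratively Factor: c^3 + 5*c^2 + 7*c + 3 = (c + 1)*(c^2 + 4*c + 3) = (c + 1)^2*(c + 3)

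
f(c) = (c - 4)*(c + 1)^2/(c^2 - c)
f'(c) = (1 - 2*c)*(c - 4)*(c + 1)^2/(c^2 - c)^2 + (c - 4)*(2*c + 2)/(c^2 - c) + (c + 1)^2/(c^2 - c)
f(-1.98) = -0.97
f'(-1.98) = 1.33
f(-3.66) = -3.18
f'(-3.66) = 1.25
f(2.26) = -6.49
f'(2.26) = 7.78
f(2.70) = -3.88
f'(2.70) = 4.60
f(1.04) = -296.11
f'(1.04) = 7497.30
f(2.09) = -8.01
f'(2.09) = 10.18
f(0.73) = 49.65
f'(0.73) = 158.10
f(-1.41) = -0.27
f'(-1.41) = 1.05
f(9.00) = 6.94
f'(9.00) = 1.14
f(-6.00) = -5.95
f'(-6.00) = 1.13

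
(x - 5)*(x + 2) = x^2 - 3*x - 10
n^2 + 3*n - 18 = (n - 3)*(n + 6)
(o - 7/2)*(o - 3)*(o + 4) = o^3 - 5*o^2/2 - 31*o/2 + 42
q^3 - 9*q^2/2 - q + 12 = (q - 4)*(q - 2)*(q + 3/2)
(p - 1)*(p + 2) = p^2 + p - 2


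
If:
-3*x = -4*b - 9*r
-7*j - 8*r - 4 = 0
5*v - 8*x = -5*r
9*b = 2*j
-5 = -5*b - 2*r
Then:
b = -48/23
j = -216/23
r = 355/46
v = 5721/230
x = 937/46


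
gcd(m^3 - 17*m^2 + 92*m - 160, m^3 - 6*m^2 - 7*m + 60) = m^2 - 9*m + 20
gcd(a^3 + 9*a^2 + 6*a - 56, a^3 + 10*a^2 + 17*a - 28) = a^2 + 11*a + 28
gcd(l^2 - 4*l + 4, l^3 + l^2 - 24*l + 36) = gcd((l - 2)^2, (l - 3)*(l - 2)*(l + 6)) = l - 2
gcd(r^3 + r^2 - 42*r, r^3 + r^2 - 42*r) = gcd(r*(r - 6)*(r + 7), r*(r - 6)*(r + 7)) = r^3 + r^2 - 42*r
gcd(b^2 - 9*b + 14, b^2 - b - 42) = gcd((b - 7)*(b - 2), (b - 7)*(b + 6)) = b - 7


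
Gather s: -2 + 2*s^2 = 2*s^2 - 2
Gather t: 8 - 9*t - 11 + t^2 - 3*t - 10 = t^2 - 12*t - 13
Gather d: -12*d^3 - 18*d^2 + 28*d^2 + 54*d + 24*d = -12*d^3 + 10*d^2 + 78*d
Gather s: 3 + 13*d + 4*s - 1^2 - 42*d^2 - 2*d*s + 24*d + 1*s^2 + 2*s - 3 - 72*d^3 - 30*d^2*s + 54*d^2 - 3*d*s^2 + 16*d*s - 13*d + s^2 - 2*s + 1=-72*d^3 + 12*d^2 + 24*d + s^2*(2 - 3*d) + s*(-30*d^2 + 14*d + 4)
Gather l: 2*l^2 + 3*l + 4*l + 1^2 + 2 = 2*l^2 + 7*l + 3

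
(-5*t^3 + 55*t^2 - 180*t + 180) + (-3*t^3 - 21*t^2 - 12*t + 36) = -8*t^3 + 34*t^2 - 192*t + 216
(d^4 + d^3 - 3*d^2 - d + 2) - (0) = d^4 + d^3 - 3*d^2 - d + 2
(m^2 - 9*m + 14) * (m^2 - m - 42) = m^4 - 10*m^3 - 19*m^2 + 364*m - 588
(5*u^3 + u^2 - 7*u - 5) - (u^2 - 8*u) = 5*u^3 + u - 5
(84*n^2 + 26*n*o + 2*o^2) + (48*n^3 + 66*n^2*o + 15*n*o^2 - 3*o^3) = 48*n^3 + 66*n^2*o + 84*n^2 + 15*n*o^2 + 26*n*o - 3*o^3 + 2*o^2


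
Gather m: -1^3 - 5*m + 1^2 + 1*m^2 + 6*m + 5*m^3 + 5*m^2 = 5*m^3 + 6*m^2 + m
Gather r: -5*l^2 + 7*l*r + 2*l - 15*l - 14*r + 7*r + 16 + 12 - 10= -5*l^2 - 13*l + r*(7*l - 7) + 18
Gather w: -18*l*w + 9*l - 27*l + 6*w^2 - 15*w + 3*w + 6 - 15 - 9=-18*l + 6*w^2 + w*(-18*l - 12) - 18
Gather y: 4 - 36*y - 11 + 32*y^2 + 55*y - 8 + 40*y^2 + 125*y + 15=72*y^2 + 144*y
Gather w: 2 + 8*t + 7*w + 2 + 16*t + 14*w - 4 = 24*t + 21*w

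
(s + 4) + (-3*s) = 4 - 2*s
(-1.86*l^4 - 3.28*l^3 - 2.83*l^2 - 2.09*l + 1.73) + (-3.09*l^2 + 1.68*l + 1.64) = -1.86*l^4 - 3.28*l^3 - 5.92*l^2 - 0.41*l + 3.37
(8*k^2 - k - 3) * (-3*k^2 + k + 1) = -24*k^4 + 11*k^3 + 16*k^2 - 4*k - 3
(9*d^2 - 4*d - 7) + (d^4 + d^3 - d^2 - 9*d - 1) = d^4 + d^3 + 8*d^2 - 13*d - 8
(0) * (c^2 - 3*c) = 0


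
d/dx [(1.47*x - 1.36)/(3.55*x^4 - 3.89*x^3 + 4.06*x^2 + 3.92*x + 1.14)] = (-15.6555*x^4 + 30.7486*x^3 - 21.8394*x^2 + 11.0432*x + 7.007)/(12.6025*x^8 - 27.619*x^7 + 43.9581*x^6 - 3.7548*x^5 - 5.92000000000001*x^4 + 22.9612*x^3 + 24.6232*x^2 + 8.9376*x + 1.2996)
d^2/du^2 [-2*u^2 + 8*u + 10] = -4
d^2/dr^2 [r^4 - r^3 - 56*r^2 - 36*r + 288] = 12*r^2 - 6*r - 112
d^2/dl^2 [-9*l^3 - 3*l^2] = -54*l - 6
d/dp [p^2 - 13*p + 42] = 2*p - 13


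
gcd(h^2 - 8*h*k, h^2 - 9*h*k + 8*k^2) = h - 8*k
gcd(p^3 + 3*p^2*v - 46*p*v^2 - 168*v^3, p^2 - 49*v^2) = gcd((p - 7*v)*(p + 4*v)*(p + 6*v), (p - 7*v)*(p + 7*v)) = p - 7*v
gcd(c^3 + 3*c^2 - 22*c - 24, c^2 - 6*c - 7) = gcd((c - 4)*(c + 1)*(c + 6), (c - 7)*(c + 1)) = c + 1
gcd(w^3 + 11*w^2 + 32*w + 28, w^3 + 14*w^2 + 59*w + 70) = w^2 + 9*w + 14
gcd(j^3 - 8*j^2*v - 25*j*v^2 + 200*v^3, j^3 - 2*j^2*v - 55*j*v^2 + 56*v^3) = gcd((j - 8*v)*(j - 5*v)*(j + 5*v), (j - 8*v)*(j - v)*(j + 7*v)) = -j + 8*v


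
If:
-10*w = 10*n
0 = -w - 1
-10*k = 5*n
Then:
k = -1/2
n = 1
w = -1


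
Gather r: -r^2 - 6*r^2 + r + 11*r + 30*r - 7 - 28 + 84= -7*r^2 + 42*r + 49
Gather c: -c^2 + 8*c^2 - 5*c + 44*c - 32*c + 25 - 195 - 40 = 7*c^2 + 7*c - 210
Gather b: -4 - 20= -24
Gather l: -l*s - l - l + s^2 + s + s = l*(-s - 2) + s^2 + 2*s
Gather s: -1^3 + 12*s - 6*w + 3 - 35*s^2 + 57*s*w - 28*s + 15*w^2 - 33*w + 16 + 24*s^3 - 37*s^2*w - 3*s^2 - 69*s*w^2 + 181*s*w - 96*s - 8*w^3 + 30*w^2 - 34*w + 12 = 24*s^3 + s^2*(-37*w - 38) + s*(-69*w^2 + 238*w - 112) - 8*w^3 + 45*w^2 - 73*w + 30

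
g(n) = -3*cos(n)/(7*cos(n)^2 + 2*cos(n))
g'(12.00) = 0.18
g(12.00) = -0.38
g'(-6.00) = -0.08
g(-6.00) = -0.34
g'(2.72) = -0.45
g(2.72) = 0.68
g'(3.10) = -0.04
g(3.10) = 0.60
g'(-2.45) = 1.16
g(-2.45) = 0.88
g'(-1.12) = 0.74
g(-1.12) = -0.59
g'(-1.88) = 1181.83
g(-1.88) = 23.06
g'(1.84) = -1059.11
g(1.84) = -21.70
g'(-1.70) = 17.27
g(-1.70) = -2.73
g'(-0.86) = 0.37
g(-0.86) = -0.46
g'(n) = -3*(14*sin(n)*cos(n) + 2*sin(n))*cos(n)/(7*cos(n)^2 + 2*cos(n))^2 + 3*sin(n)/(7*cos(n)^2 + 2*cos(n)) = -21*sin(n)/(7*cos(n) + 2)^2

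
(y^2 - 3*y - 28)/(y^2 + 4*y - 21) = (y^2 - 3*y - 28)/(y^2 + 4*y - 21)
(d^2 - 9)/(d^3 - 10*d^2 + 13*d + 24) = (d + 3)/(d^2 - 7*d - 8)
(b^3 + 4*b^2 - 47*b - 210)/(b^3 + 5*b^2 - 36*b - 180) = (b - 7)/(b - 6)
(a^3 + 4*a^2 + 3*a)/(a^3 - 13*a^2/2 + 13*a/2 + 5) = 2*a*(a^2 + 4*a + 3)/(2*a^3 - 13*a^2 + 13*a + 10)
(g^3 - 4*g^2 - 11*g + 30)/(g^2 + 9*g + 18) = (g^2 - 7*g + 10)/(g + 6)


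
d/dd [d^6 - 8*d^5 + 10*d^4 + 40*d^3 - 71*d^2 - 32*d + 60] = 6*d^5 - 40*d^4 + 40*d^3 + 120*d^2 - 142*d - 32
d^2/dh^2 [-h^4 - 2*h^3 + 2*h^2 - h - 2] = -12*h^2 - 12*h + 4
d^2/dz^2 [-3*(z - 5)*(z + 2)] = -6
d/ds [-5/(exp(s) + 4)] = 5*exp(s)/(exp(s) + 4)^2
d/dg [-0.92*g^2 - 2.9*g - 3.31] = -1.84*g - 2.9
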